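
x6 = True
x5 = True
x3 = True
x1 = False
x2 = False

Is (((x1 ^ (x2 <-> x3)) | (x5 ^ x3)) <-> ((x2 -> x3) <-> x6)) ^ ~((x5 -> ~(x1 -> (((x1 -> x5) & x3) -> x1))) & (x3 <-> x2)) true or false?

True

x2 <-> x3 = False <-> True = False
x1 ^ (x2 <-> x3) = False ^ False = False
x5 ^ x3 = True ^ True = False
(x1 ^ (x2 <-> x3)) | (x5 ^ x3) = False | False = False
x2 -> x3 = False -> True = True
(x2 -> x3) <-> x6 = True <-> True = True
((x1 ^ (x2 <-> x3)) | (x5 ^ x3)) <-> ((x2 -> x3) <-> x6) = False <-> True = False
x1 -> x5 = False -> True = True
(x1 -> x5) & x3 = True & True = True
((x1 -> x5) & x3) -> x1 = True -> False = False
x1 -> (((x1 -> x5) & x3) -> x1) = False -> False = True
~(x1 -> (((x1 -> x5) & x3) -> x1)) = ~True = False
x5 -> ~(x1 -> (((x1 -> x5) & x3) -> x1)) = True -> False = False
x3 <-> x2 = True <-> False = False
(x5 -> ~(x1 -> (((x1 -> x5) & x3) -> x1))) & (x3 <-> x2) = False & False = False
~((x5 -> ~(x1 -> (((x1 -> x5) & x3) -> x1))) & (x3 <-> x2)) = ~False = True
(((x1 ^ (x2 <-> x3)) | (x5 ^ x3)) <-> ((x2 -> x3) <-> x6)) ^ ~((x5 -> ~(x1 -> (((x1 -> x5) & x3) -> x1))) & (x3 <-> x2)) = False ^ True = True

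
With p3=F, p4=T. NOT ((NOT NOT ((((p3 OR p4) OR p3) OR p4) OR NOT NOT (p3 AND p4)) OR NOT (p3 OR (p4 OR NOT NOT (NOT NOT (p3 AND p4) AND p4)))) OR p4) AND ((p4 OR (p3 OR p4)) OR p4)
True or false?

p3 OR p4 = F OR T = T
(p3 OR p4) OR p3 = T OR F = T
((p3 OR p4) OR p3) OR p4 = T OR T = T
p3 AND p4 = F AND T = F
NOT (p3 AND p4) = NOT F = T
NOT NOT (p3 AND p4) = NOT T = F
(((p3 OR p4) OR p3) OR p4) OR NOT NOT (p3 AND p4) = T OR F = T
NOT ((((p3 OR p4) OR p3) OR p4) OR NOT NOT (p3 AND p4)) = NOT T = F
NOT NOT ((((p3 OR p4) OR p3) OR p4) OR NOT NOT (p3 AND p4)) = NOT F = T
p3 AND p4 = F AND T = F
NOT (p3 AND p4) = NOT F = T
NOT NOT (p3 AND p4) = NOT T = F
NOT NOT (p3 AND p4) AND p4 = F AND T = F
NOT (NOT NOT (p3 AND p4) AND p4) = NOT F = T
NOT NOT (NOT NOT (p3 AND p4) AND p4) = NOT T = F
p4 OR NOT NOT (NOT NOT (p3 AND p4) AND p4) = T OR F = T
p3 OR (p4 OR NOT NOT (NOT NOT (p3 AND p4) AND p4)) = F OR T = T
NOT (p3 OR (p4 OR NOT NOT (NOT NOT (p3 AND p4) AND p4))) = NOT T = F
NOT NOT ((((p3 OR p4) OR p3) OR p4) OR NOT NOT (p3 AND p4)) OR NOT (p3 OR (p4 OR NOT NOT (NOT NOT (p3 AND p4) AND p4))) = T OR F = T
(NOT NOT ((((p3 OR p4) OR p3) OR p4) OR NOT NOT (p3 AND p4)) OR NOT (p3 OR (p4 OR NOT NOT (NOT NOT (p3 AND p4) AND p4)))) OR p4 = T OR T = T
NOT ((NOT NOT ((((p3 OR p4) OR p3) OR p4) OR NOT NOT (p3 AND p4)) OR NOT (p3 OR (p4 OR NOT NOT (NOT NOT (p3 AND p4) AND p4)))) OR p4) = NOT T = F
p3 OR p4 = F OR T = T
p4 OR (p3 OR p4) = T OR T = T
(p4 OR (p3 OR p4)) OR p4 = T OR T = T
NOT ((NOT NOT ((((p3 OR p4) OR p3) OR p4) OR NOT NOT (p3 AND p4)) OR NOT (p3 OR (p4 OR NOT NOT (NOT NOT (p3 AND p4) AND p4)))) OR p4) AND ((p4 OR (p3 OR p4)) OR p4) = F AND T = F

F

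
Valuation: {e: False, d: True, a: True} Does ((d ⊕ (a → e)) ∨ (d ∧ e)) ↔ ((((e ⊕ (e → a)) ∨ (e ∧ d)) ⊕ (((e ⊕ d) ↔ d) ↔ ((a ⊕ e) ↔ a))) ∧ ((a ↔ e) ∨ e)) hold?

False

a → e = True → False = False
d ⊕ (a → e) = True ⊕ False = True
d ∧ e = True ∧ False = False
(d ⊕ (a → e)) ∨ (d ∧ e) = True ∨ False = True
e → a = False → True = True
e ⊕ (e → a) = False ⊕ True = True
e ∧ d = False ∧ True = False
(e ⊕ (e → a)) ∨ (e ∧ d) = True ∨ False = True
e ⊕ d = False ⊕ True = True
(e ⊕ d) ↔ d = True ↔ True = True
a ⊕ e = True ⊕ False = True
(a ⊕ e) ↔ a = True ↔ True = True
((e ⊕ d) ↔ d) ↔ ((a ⊕ e) ↔ a) = True ↔ True = True
((e ⊕ (e → a)) ∨ (e ∧ d)) ⊕ (((e ⊕ d) ↔ d) ↔ ((a ⊕ e) ↔ a)) = True ⊕ True = False
a ↔ e = True ↔ False = False
(a ↔ e) ∨ e = False ∨ False = False
(((e ⊕ (e → a)) ∨ (e ∧ d)) ⊕ (((e ⊕ d) ↔ d) ↔ ((a ⊕ e) ↔ a))) ∧ ((a ↔ e) ∨ e) = False ∧ False = False
((d ⊕ (a → e)) ∨ (d ∧ e)) ↔ ((((e ⊕ (e → a)) ∨ (e ∧ d)) ⊕ (((e ⊕ d) ↔ d) ↔ ((a ⊕ e) ↔ a))) ∧ ((a ↔ e) ∨ e)) = True ↔ False = False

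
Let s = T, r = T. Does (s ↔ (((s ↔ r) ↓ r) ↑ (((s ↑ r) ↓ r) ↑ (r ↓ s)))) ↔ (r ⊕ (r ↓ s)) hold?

s ↔ r = T ↔ T = T
(s ↔ r) ↓ r = T ↓ T = F
s ↑ r = T ↑ T = F
(s ↑ r) ↓ r = F ↓ T = F
r ↓ s = T ↓ T = F
((s ↑ r) ↓ r) ↑ (r ↓ s) = F ↑ F = T
((s ↔ r) ↓ r) ↑ (((s ↑ r) ↓ r) ↑ (r ↓ s)) = F ↑ T = T
s ↔ (((s ↔ r) ↓ r) ↑ (((s ↑ r) ↓ r) ↑ (r ↓ s))) = T ↔ T = T
r ↓ s = T ↓ T = F
r ⊕ (r ↓ s) = T ⊕ F = T
(s ↔ (((s ↔ r) ↓ r) ↑ (((s ↑ r) ↓ r) ↑ (r ↓ s)))) ↔ (r ⊕ (r ↓ s)) = T ↔ T = T

T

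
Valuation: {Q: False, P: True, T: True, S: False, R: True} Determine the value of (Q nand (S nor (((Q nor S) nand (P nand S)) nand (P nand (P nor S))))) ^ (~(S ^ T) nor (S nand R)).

True

Q nor S = False nor False = True
P nand S = True nand False = True
(Q nor S) nand (P nand S) = True nand True = False
P nor S = True nor False = False
P nand (P nor S) = True nand False = True
((Q nor S) nand (P nand S)) nand (P nand (P nor S)) = False nand True = True
S nor (((Q nor S) nand (P nand S)) nand (P nand (P nor S))) = False nor True = False
Q nand (S nor (((Q nor S) nand (P nand S)) nand (P nand (P nor S)))) = False nand False = True
S ^ T = False ^ True = True
~(S ^ T) = ~True = False
S nand R = False nand True = True
~(S ^ T) nor (S nand R) = False nor True = False
(Q nand (S nor (((Q nor S) nand (P nand S)) nand (P nand (P nor S))))) ^ (~(S ^ T) nor (S nand R)) = True ^ False = True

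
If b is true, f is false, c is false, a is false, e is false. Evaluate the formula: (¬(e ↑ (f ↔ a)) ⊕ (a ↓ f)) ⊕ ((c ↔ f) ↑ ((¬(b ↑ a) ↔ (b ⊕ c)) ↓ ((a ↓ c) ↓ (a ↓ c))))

True

f ↔ a = False ↔ False = True
e ↑ (f ↔ a) = False ↑ True = True
¬(e ↑ (f ↔ a)) = ¬True = False
a ↓ f = False ↓ False = True
¬(e ↑ (f ↔ a)) ⊕ (a ↓ f) = False ⊕ True = True
c ↔ f = False ↔ False = True
b ↑ a = True ↑ False = True
¬(b ↑ a) = ¬True = False
b ⊕ c = True ⊕ False = True
¬(b ↑ a) ↔ (b ⊕ c) = False ↔ True = False
a ↓ c = False ↓ False = True
a ↓ c = False ↓ False = True
(a ↓ c) ↓ (a ↓ c) = True ↓ True = False
(¬(b ↑ a) ↔ (b ⊕ c)) ↓ ((a ↓ c) ↓ (a ↓ c)) = False ↓ False = True
(c ↔ f) ↑ ((¬(b ↑ a) ↔ (b ⊕ c)) ↓ ((a ↓ c) ↓ (a ↓ c))) = True ↑ True = False
(¬(e ↑ (f ↔ a)) ⊕ (a ↓ f)) ⊕ ((c ↔ f) ↑ ((¬(b ↑ a) ↔ (b ⊕ c)) ↓ ((a ↓ c) ↓ (a ↓ c)))) = True ⊕ False = True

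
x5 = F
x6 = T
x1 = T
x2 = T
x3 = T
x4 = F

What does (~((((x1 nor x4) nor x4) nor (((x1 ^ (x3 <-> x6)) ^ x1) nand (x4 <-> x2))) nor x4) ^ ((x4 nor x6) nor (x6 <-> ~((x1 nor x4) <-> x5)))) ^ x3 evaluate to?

x1 nor x4 = T nor F = F
(x1 nor x4) nor x4 = F nor F = T
x3 <-> x6 = T <-> T = T
x1 ^ (x3 <-> x6) = T ^ T = F
(x1 ^ (x3 <-> x6)) ^ x1 = F ^ T = T
x4 <-> x2 = F <-> T = F
((x1 ^ (x3 <-> x6)) ^ x1) nand (x4 <-> x2) = T nand F = T
((x1 nor x4) nor x4) nor (((x1 ^ (x3 <-> x6)) ^ x1) nand (x4 <-> x2)) = T nor T = F
(((x1 nor x4) nor x4) nor (((x1 ^ (x3 <-> x6)) ^ x1) nand (x4 <-> x2))) nor x4 = F nor F = T
~((((x1 nor x4) nor x4) nor (((x1 ^ (x3 <-> x6)) ^ x1) nand (x4 <-> x2))) nor x4) = ~T = F
x4 nor x6 = F nor T = F
x1 nor x4 = T nor F = F
(x1 nor x4) <-> x5 = F <-> F = T
~((x1 nor x4) <-> x5) = ~T = F
x6 <-> ~((x1 nor x4) <-> x5) = T <-> F = F
(x4 nor x6) nor (x6 <-> ~((x1 nor x4) <-> x5)) = F nor F = T
~((((x1 nor x4) nor x4) nor (((x1 ^ (x3 <-> x6)) ^ x1) nand (x4 <-> x2))) nor x4) ^ ((x4 nor x6) nor (x6 <-> ~((x1 nor x4) <-> x5))) = F ^ T = T
(~((((x1 nor x4) nor x4) nor (((x1 ^ (x3 <-> x6)) ^ x1) nand (x4 <-> x2))) nor x4) ^ ((x4 nor x6) nor (x6 <-> ~((x1 nor x4) <-> x5)))) ^ x3 = T ^ T = F

F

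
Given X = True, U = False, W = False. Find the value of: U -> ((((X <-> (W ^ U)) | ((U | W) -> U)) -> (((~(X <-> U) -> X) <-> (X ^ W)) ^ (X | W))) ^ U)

True

Substituting X=True, U=False, W=False:
W ^ U = False ^ False = False
X <-> (W ^ U) = True <-> False = False
U | W = False | False = False
(U | W) -> U = False -> False = True
(X <-> (W ^ U)) | ((U | W) -> U) = False | True = True
X <-> U = True <-> False = False
~(X <-> U) = ~False = True
~(X <-> U) -> X = True -> True = True
X ^ W = True ^ False = True
(~(X <-> U) -> X) <-> (X ^ W) = True <-> True = True
X | W = True | False = True
((~(X <-> U) -> X) <-> (X ^ W)) ^ (X | W) = True ^ True = False
((X <-> (W ^ U)) | ((U | W) -> U)) -> (((~(X <-> U) -> X) <-> (X ^ W)) ^ (X | W)) = True -> False = False
(((X <-> (W ^ U)) | ((U | W) -> U)) -> (((~(X <-> U) -> X) <-> (X ^ W)) ^ (X | W))) ^ U = False ^ False = False
U -> ((((X <-> (W ^ U)) | ((U | W) -> U)) -> (((~(X <-> U) -> X) <-> (X ^ W)) ^ (X | W))) ^ U) = False -> False = True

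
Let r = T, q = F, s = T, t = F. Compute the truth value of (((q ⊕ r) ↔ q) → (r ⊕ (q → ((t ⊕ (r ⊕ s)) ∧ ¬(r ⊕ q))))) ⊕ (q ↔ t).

q ⊕ r = F ⊕ T = T
(q ⊕ r) ↔ q = T ↔ F = F
r ⊕ s = T ⊕ T = F
t ⊕ (r ⊕ s) = F ⊕ F = F
r ⊕ q = T ⊕ F = T
¬(r ⊕ q) = ¬T = F
(t ⊕ (r ⊕ s)) ∧ ¬(r ⊕ q) = F ∧ F = F
q → ((t ⊕ (r ⊕ s)) ∧ ¬(r ⊕ q)) = F → F = T
r ⊕ (q → ((t ⊕ (r ⊕ s)) ∧ ¬(r ⊕ q))) = T ⊕ T = F
((q ⊕ r) ↔ q) → (r ⊕ (q → ((t ⊕ (r ⊕ s)) ∧ ¬(r ⊕ q)))) = F → F = T
q ↔ t = F ↔ F = T
(((q ⊕ r) ↔ q) → (r ⊕ (q → ((t ⊕ (r ⊕ s)) ∧ ¬(r ⊕ q))))) ⊕ (q ↔ t) = T ⊕ T = F

F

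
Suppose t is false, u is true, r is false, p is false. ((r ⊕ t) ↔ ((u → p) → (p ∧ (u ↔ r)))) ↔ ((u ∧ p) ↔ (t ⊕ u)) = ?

T

r ⊕ t = F ⊕ F = F
u → p = T → F = F
u ↔ r = T ↔ F = F
p ∧ (u ↔ r) = F ∧ F = F
(u → p) → (p ∧ (u ↔ r)) = F → F = T
(r ⊕ t) ↔ ((u → p) → (p ∧ (u ↔ r))) = F ↔ T = F
u ∧ p = T ∧ F = F
t ⊕ u = F ⊕ T = T
(u ∧ p) ↔ (t ⊕ u) = F ↔ T = F
((r ⊕ t) ↔ ((u → p) → (p ∧ (u ↔ r)))) ↔ ((u ∧ p) ↔ (t ⊕ u)) = F ↔ F = T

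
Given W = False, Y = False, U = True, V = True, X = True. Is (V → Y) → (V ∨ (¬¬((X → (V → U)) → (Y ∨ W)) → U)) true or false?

True

V → Y = True → False = False
V → U = True → True = True
X → (V → U) = True → True = True
Y ∨ W = False ∨ False = False
(X → (V → U)) → (Y ∨ W) = True → False = False
¬((X → (V → U)) → (Y ∨ W)) = ¬False = True
¬¬((X → (V → U)) → (Y ∨ W)) = ¬True = False
¬¬((X → (V → U)) → (Y ∨ W)) → U = False → True = True
V ∨ (¬¬((X → (V → U)) → (Y ∨ W)) → U) = True ∨ True = True
(V → Y) → (V ∨ (¬¬((X → (V → U)) → (Y ∨ W)) → U)) = False → True = True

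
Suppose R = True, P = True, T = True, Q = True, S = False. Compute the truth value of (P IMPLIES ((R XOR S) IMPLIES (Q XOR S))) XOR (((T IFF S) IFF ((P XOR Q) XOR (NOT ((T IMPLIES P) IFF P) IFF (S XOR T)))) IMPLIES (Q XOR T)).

True

R XOR S = True XOR False = True
Q XOR S = True XOR False = True
(R XOR S) IMPLIES (Q XOR S) = True IMPLIES True = True
P IMPLIES ((R XOR S) IMPLIES (Q XOR S)) = True IMPLIES True = True
T IFF S = True IFF False = False
P XOR Q = True XOR True = False
T IMPLIES P = True IMPLIES True = True
(T IMPLIES P) IFF P = True IFF True = True
NOT ((T IMPLIES P) IFF P) = NOT True = False
S XOR T = False XOR True = True
NOT ((T IMPLIES P) IFF P) IFF (S XOR T) = False IFF True = False
(P XOR Q) XOR (NOT ((T IMPLIES P) IFF P) IFF (S XOR T)) = False XOR False = False
(T IFF S) IFF ((P XOR Q) XOR (NOT ((T IMPLIES P) IFF P) IFF (S XOR T))) = False IFF False = True
Q XOR T = True XOR True = False
((T IFF S) IFF ((P XOR Q) XOR (NOT ((T IMPLIES P) IFF P) IFF (S XOR T)))) IMPLIES (Q XOR T) = True IMPLIES False = False
(P IMPLIES ((R XOR S) IMPLIES (Q XOR S))) XOR (((T IFF S) IFF ((P XOR Q) XOR (NOT ((T IMPLIES P) IFF P) IFF (S XOR T)))) IMPLIES (Q XOR T)) = True XOR False = True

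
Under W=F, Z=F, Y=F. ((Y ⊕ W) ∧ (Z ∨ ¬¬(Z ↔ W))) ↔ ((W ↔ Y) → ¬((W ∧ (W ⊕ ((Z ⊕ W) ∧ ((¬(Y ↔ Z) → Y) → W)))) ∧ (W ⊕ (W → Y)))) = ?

F

Y ⊕ W = F ⊕ F = F
Z ↔ W = F ↔ F = T
¬(Z ↔ W) = ¬T = F
¬¬(Z ↔ W) = ¬F = T
Z ∨ ¬¬(Z ↔ W) = F ∨ T = T
(Y ⊕ W) ∧ (Z ∨ ¬¬(Z ↔ W)) = F ∧ T = F
W ↔ Y = F ↔ F = T
Z ⊕ W = F ⊕ F = F
Y ↔ Z = F ↔ F = T
¬(Y ↔ Z) = ¬T = F
¬(Y ↔ Z) → Y = F → F = T
(¬(Y ↔ Z) → Y) → W = T → F = F
(Z ⊕ W) ∧ ((¬(Y ↔ Z) → Y) → W) = F ∧ F = F
W ⊕ ((Z ⊕ W) ∧ ((¬(Y ↔ Z) → Y) → W)) = F ⊕ F = F
W ∧ (W ⊕ ((Z ⊕ W) ∧ ((¬(Y ↔ Z) → Y) → W))) = F ∧ F = F
W → Y = F → F = T
W ⊕ (W → Y) = F ⊕ T = T
(W ∧ (W ⊕ ((Z ⊕ W) ∧ ((¬(Y ↔ Z) → Y) → W)))) ∧ (W ⊕ (W → Y)) = F ∧ T = F
¬((W ∧ (W ⊕ ((Z ⊕ W) ∧ ((¬(Y ↔ Z) → Y) → W)))) ∧ (W ⊕ (W → Y))) = ¬F = T
(W ↔ Y) → ¬((W ∧ (W ⊕ ((Z ⊕ W) ∧ ((¬(Y ↔ Z) → Y) → W)))) ∧ (W ⊕ (W → Y))) = T → T = T
((Y ⊕ W) ∧ (Z ∨ ¬¬(Z ↔ W))) ↔ ((W ↔ Y) → ¬((W ∧ (W ⊕ ((Z ⊕ W) ∧ ((¬(Y ↔ Z) → Y) → W)))) ∧ (W ⊕ (W → Y)))) = F ↔ T = F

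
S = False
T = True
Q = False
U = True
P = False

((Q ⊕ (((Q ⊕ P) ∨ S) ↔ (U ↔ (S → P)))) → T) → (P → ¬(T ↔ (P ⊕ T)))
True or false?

True

Substituting S=False, T=True, Q=False, U=True, P=False:
Q ⊕ P = False ⊕ False = False
(Q ⊕ P) ∨ S = False ∨ False = False
S → P = False → False = True
U ↔ (S → P) = True ↔ True = True
((Q ⊕ P) ∨ S) ↔ (U ↔ (S → P)) = False ↔ True = False
Q ⊕ (((Q ⊕ P) ∨ S) ↔ (U ↔ (S → P))) = False ⊕ False = False
(Q ⊕ (((Q ⊕ P) ∨ S) ↔ (U ↔ (S → P)))) → T = False → True = True
P ⊕ T = False ⊕ True = True
T ↔ (P ⊕ T) = True ↔ True = True
¬(T ↔ (P ⊕ T)) = ¬True = False
P → ¬(T ↔ (P ⊕ T)) = False → False = True
((Q ⊕ (((Q ⊕ P) ∨ S) ↔ (U ↔ (S → P)))) → T) → (P → ¬(T ↔ (P ⊕ T))) = True → True = True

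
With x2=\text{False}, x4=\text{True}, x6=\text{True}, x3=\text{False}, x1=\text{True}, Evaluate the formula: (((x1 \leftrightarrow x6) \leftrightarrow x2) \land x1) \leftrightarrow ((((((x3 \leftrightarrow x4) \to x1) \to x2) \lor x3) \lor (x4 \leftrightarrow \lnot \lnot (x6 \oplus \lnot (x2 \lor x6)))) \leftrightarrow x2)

x1 \leftrightarrow x6 = \text{True} \leftrightarrow \text{True} = \text{True}
(x1 \leftrightarrow x6) \leftrightarrow x2 = \text{True} \leftrightarrow \text{False} = \text{False}
((x1 \leftrightarrow x6) \leftrightarrow x2) \land x1 = \text{False} \land \text{True} = \text{False}
x3 \leftrightarrow x4 = \text{False} \leftrightarrow \text{True} = \text{False}
(x3 \leftrightarrow x4) \to x1 = \text{False} \to \text{True} = \text{True}
((x3 \leftrightarrow x4) \to x1) \to x2 = \text{True} \to \text{False} = \text{False}
(((x3 \leftrightarrow x4) \to x1) \to x2) \lor x3 = \text{False} \lor \text{False} = \text{False}
x2 \lor x6 = \text{False} \lor \text{True} = \text{True}
\lnot (x2 \lor x6) = \lnot \text{True} = \text{False}
x6 \oplus \lnot (x2 \lor x6) = \text{True} \oplus \text{False} = \text{True}
\lnot (x6 \oplus \lnot (x2 \lor x6)) = \lnot \text{True} = \text{False}
\lnot \lnot (x6 \oplus \lnot (x2 \lor x6)) = \lnot \text{False} = \text{True}
x4 \leftrightarrow \lnot \lnot (x6 \oplus \lnot (x2 \lor x6)) = \text{True} \leftrightarrow \text{True} = \text{True}
((((x3 \leftrightarrow x4) \to x1) \to x2) \lor x3) \lor (x4 \leftrightarrow \lnot \lnot (x6 \oplus \lnot (x2 \lor x6))) = \text{False} \lor \text{True} = \text{True}
(((((x3 \leftrightarrow x4) \to x1) \to x2) \lor x3) \lor (x4 \leftrightarrow \lnot \lnot (x6 \oplus \lnot (x2 \lor x6)))) \leftrightarrow x2 = \text{True} \leftrightarrow \text{False} = \text{False}
(((x1 \leftrightarrow x6) \leftrightarrow x2) \land x1) \leftrightarrow ((((((x3 \leftrightarrow x4) \to x1) \to x2) \lor x3) \lor (x4 \leftrightarrow \lnot \lnot (x6 \oplus \lnot (x2 \lor x6)))) \leftrightarrow x2) = \text{False} \leftrightarrow \text{False} = \text{True}

\text{True}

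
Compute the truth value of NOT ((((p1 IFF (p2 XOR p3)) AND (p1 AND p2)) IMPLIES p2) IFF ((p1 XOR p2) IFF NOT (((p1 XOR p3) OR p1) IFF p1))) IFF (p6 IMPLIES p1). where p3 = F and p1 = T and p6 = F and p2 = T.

p2 XOR p3 = T XOR F = T
p1 IFF (p2 XOR p3) = T IFF T = T
p1 AND p2 = T AND T = T
(p1 IFF (p2 XOR p3)) AND (p1 AND p2) = T AND T = T
((p1 IFF (p2 XOR p3)) AND (p1 AND p2)) IMPLIES p2 = T IMPLIES T = T
p1 XOR p2 = T XOR T = F
p1 XOR p3 = T XOR F = T
(p1 XOR p3) OR p1 = T OR T = T
((p1 XOR p3) OR p1) IFF p1 = T IFF T = T
NOT (((p1 XOR p3) OR p1) IFF p1) = NOT T = F
(p1 XOR p2) IFF NOT (((p1 XOR p3) OR p1) IFF p1) = F IFF F = T
(((p1 IFF (p2 XOR p3)) AND (p1 AND p2)) IMPLIES p2) IFF ((p1 XOR p2) IFF NOT (((p1 XOR p3) OR p1) IFF p1)) = T IFF T = T
NOT ((((p1 IFF (p2 XOR p3)) AND (p1 AND p2)) IMPLIES p2) IFF ((p1 XOR p2) IFF NOT (((p1 XOR p3) OR p1) IFF p1))) = NOT T = F
p6 IMPLIES p1 = F IMPLIES T = T
NOT ((((p1 IFF (p2 XOR p3)) AND (p1 AND p2)) IMPLIES p2) IFF ((p1 XOR p2) IFF NOT (((p1 XOR p3) OR p1) IFF p1))) IFF (p6 IMPLIES p1) = F IFF T = F

F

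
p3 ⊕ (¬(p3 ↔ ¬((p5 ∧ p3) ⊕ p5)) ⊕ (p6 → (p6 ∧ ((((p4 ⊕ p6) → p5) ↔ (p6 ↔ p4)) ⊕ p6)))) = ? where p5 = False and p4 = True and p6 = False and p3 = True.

False

p5 ∧ p3 = False ∧ True = False
(p5 ∧ p3) ⊕ p5 = False ⊕ False = False
¬((p5 ∧ p3) ⊕ p5) = ¬False = True
p3 ↔ ¬((p5 ∧ p3) ⊕ p5) = True ↔ True = True
¬(p3 ↔ ¬((p5 ∧ p3) ⊕ p5)) = ¬True = False
p4 ⊕ p6 = True ⊕ False = True
(p4 ⊕ p6) → p5 = True → False = False
p6 ↔ p4 = False ↔ True = False
((p4 ⊕ p6) → p5) ↔ (p6 ↔ p4) = False ↔ False = True
(((p4 ⊕ p6) → p5) ↔ (p6 ↔ p4)) ⊕ p6 = True ⊕ False = True
p6 ∧ ((((p4 ⊕ p6) → p5) ↔ (p6 ↔ p4)) ⊕ p6) = False ∧ True = False
p6 → (p6 ∧ ((((p4 ⊕ p6) → p5) ↔ (p6 ↔ p4)) ⊕ p6)) = False → False = True
¬(p3 ↔ ¬((p5 ∧ p3) ⊕ p5)) ⊕ (p6 → (p6 ∧ ((((p4 ⊕ p6) → p5) ↔ (p6 ↔ p4)) ⊕ p6))) = False ⊕ True = True
p3 ⊕ (¬(p3 ↔ ¬((p5 ∧ p3) ⊕ p5)) ⊕ (p6 → (p6 ∧ ((((p4 ⊕ p6) → p5) ↔ (p6 ↔ p4)) ⊕ p6)))) = True ⊕ True = False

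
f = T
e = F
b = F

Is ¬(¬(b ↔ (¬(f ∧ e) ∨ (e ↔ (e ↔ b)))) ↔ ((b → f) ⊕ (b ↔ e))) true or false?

Substituting f=T, e=F, b=F:
f ∧ e = T ∧ F = F
¬(f ∧ e) = ¬F = T
e ↔ b = F ↔ F = T
e ↔ (e ↔ b) = F ↔ T = F
¬(f ∧ e) ∨ (e ↔ (e ↔ b)) = T ∨ F = T
b ↔ (¬(f ∧ e) ∨ (e ↔ (e ↔ b))) = F ↔ T = F
¬(b ↔ (¬(f ∧ e) ∨ (e ↔ (e ↔ b)))) = ¬F = T
b → f = F → T = T
b ↔ e = F ↔ F = T
(b → f) ⊕ (b ↔ e) = T ⊕ T = F
¬(b ↔ (¬(f ∧ e) ∨ (e ↔ (e ↔ b)))) ↔ ((b → f) ⊕ (b ↔ e)) = T ↔ F = F
¬(¬(b ↔ (¬(f ∧ e) ∨ (e ↔ (e ↔ b)))) ↔ ((b → f) ⊕ (b ↔ e))) = ¬F = T

T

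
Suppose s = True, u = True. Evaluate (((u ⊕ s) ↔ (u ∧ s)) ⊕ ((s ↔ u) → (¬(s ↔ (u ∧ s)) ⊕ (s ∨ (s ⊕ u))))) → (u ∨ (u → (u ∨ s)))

u ⊕ s = True ⊕ True = False
u ∧ s = True ∧ True = True
(u ⊕ s) ↔ (u ∧ s) = False ↔ True = False
s ↔ u = True ↔ True = True
u ∧ s = True ∧ True = True
s ↔ (u ∧ s) = True ↔ True = True
¬(s ↔ (u ∧ s)) = ¬True = False
s ⊕ u = True ⊕ True = False
s ∨ (s ⊕ u) = True ∨ False = True
¬(s ↔ (u ∧ s)) ⊕ (s ∨ (s ⊕ u)) = False ⊕ True = True
(s ↔ u) → (¬(s ↔ (u ∧ s)) ⊕ (s ∨ (s ⊕ u))) = True → True = True
((u ⊕ s) ↔ (u ∧ s)) ⊕ ((s ↔ u) → (¬(s ↔ (u ∧ s)) ⊕ (s ∨ (s ⊕ u)))) = False ⊕ True = True
u ∨ s = True ∨ True = True
u → (u ∨ s) = True → True = True
u ∨ (u → (u ∨ s)) = True ∨ True = True
(((u ⊕ s) ↔ (u ∧ s)) ⊕ ((s ↔ u) → (¬(s ↔ (u ∧ s)) ⊕ (s ∨ (s ⊕ u))))) → (u ∨ (u → (u ∨ s))) = True → True = True

True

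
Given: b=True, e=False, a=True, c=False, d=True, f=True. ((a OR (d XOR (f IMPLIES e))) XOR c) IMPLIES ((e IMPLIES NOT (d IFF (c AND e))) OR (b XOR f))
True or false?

True

f IMPLIES e = True IMPLIES False = False
d XOR (f IMPLIES e) = True XOR False = True
a OR (d XOR (f IMPLIES e)) = True OR True = True
(a OR (d XOR (f IMPLIES e))) XOR c = True XOR False = True
c AND e = False AND False = False
d IFF (c AND e) = True IFF False = False
NOT (d IFF (c AND e)) = NOT False = True
e IMPLIES NOT (d IFF (c AND e)) = False IMPLIES True = True
b XOR f = True XOR True = False
(e IMPLIES NOT (d IFF (c AND e))) OR (b XOR f) = True OR False = True
((a OR (d XOR (f IMPLIES e))) XOR c) IMPLIES ((e IMPLIES NOT (d IFF (c AND e))) OR (b XOR f)) = True IMPLIES True = True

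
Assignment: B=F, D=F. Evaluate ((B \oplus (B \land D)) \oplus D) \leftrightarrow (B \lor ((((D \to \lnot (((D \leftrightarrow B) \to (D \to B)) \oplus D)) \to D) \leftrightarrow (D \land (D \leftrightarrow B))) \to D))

B \land D = F \land F = F
B \oplus (B \land D) = F \oplus F = F
(B \oplus (B \land D)) \oplus D = F \oplus F = F
D \leftrightarrow B = F \leftrightarrow F = T
D \to B = F \to F = T
(D \leftrightarrow B) \to (D \to B) = T \to T = T
((D \leftrightarrow B) \to (D \to B)) \oplus D = T \oplus F = T
\lnot (((D \leftrightarrow B) \to (D \to B)) \oplus D) = \lnot T = F
D \to \lnot (((D \leftrightarrow B) \to (D \to B)) \oplus D) = F \to F = T
(D \to \lnot (((D \leftrightarrow B) \to (D \to B)) \oplus D)) \to D = T \to F = F
D \leftrightarrow B = F \leftrightarrow F = T
D \land (D \leftrightarrow B) = F \land T = F
((D \to \lnot (((D \leftrightarrow B) \to (D \to B)) \oplus D)) \to D) \leftrightarrow (D \land (D \leftrightarrow B)) = F \leftrightarrow F = T
(((D \to \lnot (((D \leftrightarrow B) \to (D \to B)) \oplus D)) \to D) \leftrightarrow (D \land (D \leftrightarrow B))) \to D = T \to F = F
B \lor ((((D \to \lnot (((D \leftrightarrow B) \to (D \to B)) \oplus D)) \to D) \leftrightarrow (D \land (D \leftrightarrow B))) \to D) = F \lor F = F
((B \oplus (B \land D)) \oplus D) \leftrightarrow (B \lor ((((D \to \lnot (((D \leftrightarrow B) \to (D \to B)) \oplus D)) \to D) \leftrightarrow (D \land (D \leftrightarrow B))) \to D)) = F \leftrightarrow F = T

T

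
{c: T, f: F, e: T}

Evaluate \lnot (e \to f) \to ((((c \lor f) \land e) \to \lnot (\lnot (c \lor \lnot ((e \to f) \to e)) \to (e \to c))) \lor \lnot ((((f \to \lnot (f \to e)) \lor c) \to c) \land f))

T

e \to f = T \to F = F
\lnot (e \to f) = \lnot F = T
c \lor f = T \lor F = T
(c \lor f) \land e = T \land T = T
e \to f = T \to F = F
(e \to f) \to e = F \to T = T
\lnot ((e \to f) \to e) = \lnot T = F
c \lor \lnot ((e \to f) \to e) = T \lor F = T
\lnot (c \lor \lnot ((e \to f) \to e)) = \lnot T = F
e \to c = T \to T = T
\lnot (c \lor \lnot ((e \to f) \to e)) \to (e \to c) = F \to T = T
\lnot (\lnot (c \lor \lnot ((e \to f) \to e)) \to (e \to c)) = \lnot T = F
((c \lor f) \land e) \to \lnot (\lnot (c \lor \lnot ((e \to f) \to e)) \to (e \to c)) = T \to F = F
f \to e = F \to T = T
\lnot (f \to e) = \lnot T = F
f \to \lnot (f \to e) = F \to F = T
(f \to \lnot (f \to e)) \lor c = T \lor T = T
((f \to \lnot (f \to e)) \lor c) \to c = T \to T = T
(((f \to \lnot (f \to e)) \lor c) \to c) \land f = T \land F = F
\lnot ((((f \to \lnot (f \to e)) \lor c) \to c) \land f) = \lnot F = T
(((c \lor f) \land e) \to \lnot (\lnot (c \lor \lnot ((e \to f) \to e)) \to (e \to c))) \lor \lnot ((((f \to \lnot (f \to e)) \lor c) \to c) \land f) = F \lor T = T
\lnot (e \to f) \to ((((c \lor f) \land e) \to \lnot (\lnot (c \lor \lnot ((e \to f) \to e)) \to (e \to c))) \lor \lnot ((((f \to \lnot (f \to e)) \lor c) \to c) \land f)) = T \to T = T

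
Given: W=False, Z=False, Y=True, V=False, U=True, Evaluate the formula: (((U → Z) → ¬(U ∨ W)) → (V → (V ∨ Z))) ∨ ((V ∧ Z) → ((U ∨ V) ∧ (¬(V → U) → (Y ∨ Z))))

True

U → Z = True → False = False
U ∨ W = True ∨ False = True
¬(U ∨ W) = ¬True = False
(U → Z) → ¬(U ∨ W) = False → False = True
V ∨ Z = False ∨ False = False
V → (V ∨ Z) = False → False = True
((U → Z) → ¬(U ∨ W)) → (V → (V ∨ Z)) = True → True = True
V ∧ Z = False ∧ False = False
U ∨ V = True ∨ False = True
V → U = False → True = True
¬(V → U) = ¬True = False
Y ∨ Z = True ∨ False = True
¬(V → U) → (Y ∨ Z) = False → True = True
(U ∨ V) ∧ (¬(V → U) → (Y ∨ Z)) = True ∧ True = True
(V ∧ Z) → ((U ∨ V) ∧ (¬(V → U) → (Y ∨ Z))) = False → True = True
(((U → Z) → ¬(U ∨ W)) → (V → (V ∨ Z))) ∨ ((V ∧ Z) → ((U ∨ V) ∧ (¬(V → U) → (Y ∨ Z)))) = True ∨ True = True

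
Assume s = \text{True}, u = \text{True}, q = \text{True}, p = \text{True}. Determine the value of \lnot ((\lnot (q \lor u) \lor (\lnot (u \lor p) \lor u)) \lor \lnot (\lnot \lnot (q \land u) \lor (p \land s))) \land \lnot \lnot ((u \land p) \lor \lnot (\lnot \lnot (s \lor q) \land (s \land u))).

q \lor u = \text{True} \lor \text{True} = \text{True}
\lnot (q \lor u) = \lnot \text{True} = \text{False}
u \lor p = \text{True} \lor \text{True} = \text{True}
\lnot (u \lor p) = \lnot \text{True} = \text{False}
\lnot (u \lor p) \lor u = \text{False} \lor \text{True} = \text{True}
\lnot (q \lor u) \lor (\lnot (u \lor p) \lor u) = \text{False} \lor \text{True} = \text{True}
q \land u = \text{True} \land \text{True} = \text{True}
\lnot (q \land u) = \lnot \text{True} = \text{False}
\lnot \lnot (q \land u) = \lnot \text{False} = \text{True}
p \land s = \text{True} \land \text{True} = \text{True}
\lnot \lnot (q \land u) \lor (p \land s) = \text{True} \lor \text{True} = \text{True}
\lnot (\lnot \lnot (q \land u) \lor (p \land s)) = \lnot \text{True} = \text{False}
(\lnot (q \lor u) \lor (\lnot (u \lor p) \lor u)) \lor \lnot (\lnot \lnot (q \land u) \lor (p \land s)) = \text{True} \lor \text{False} = \text{True}
\lnot ((\lnot (q \lor u) \lor (\lnot (u \lor p) \lor u)) \lor \lnot (\lnot \lnot (q \land u) \lor (p \land s))) = \lnot \text{True} = \text{False}
u \land p = \text{True} \land \text{True} = \text{True}
s \lor q = \text{True} \lor \text{True} = \text{True}
\lnot (s \lor q) = \lnot \text{True} = \text{False}
\lnot \lnot (s \lor q) = \lnot \text{False} = \text{True}
s \land u = \text{True} \land \text{True} = \text{True}
\lnot \lnot (s \lor q) \land (s \land u) = \text{True} \land \text{True} = \text{True}
\lnot (\lnot \lnot (s \lor q) \land (s \land u)) = \lnot \text{True} = \text{False}
(u \land p) \lor \lnot (\lnot \lnot (s \lor q) \land (s \land u)) = \text{True} \lor \text{False} = \text{True}
\lnot ((u \land p) \lor \lnot (\lnot \lnot (s \lor q) \land (s \land u))) = \lnot \text{True} = \text{False}
\lnot \lnot ((u \land p) \lor \lnot (\lnot \lnot (s \lor q) \land (s \land u))) = \lnot \text{False} = \text{True}
\lnot ((\lnot (q \lor u) \lor (\lnot (u \lor p) \lor u)) \lor \lnot (\lnot \lnot (q \land u) \lor (p \land s))) \land \lnot \lnot ((u \land p) \lor \lnot (\lnot \lnot (s \lor q) \land (s \land u))) = \text{False} \land \text{True} = \text{False}

\text{False}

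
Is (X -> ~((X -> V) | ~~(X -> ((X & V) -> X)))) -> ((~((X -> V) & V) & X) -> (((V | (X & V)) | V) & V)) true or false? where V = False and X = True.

Substituting V=False, X=True:
X -> V = True -> False = False
X & V = True & False = False
(X & V) -> X = False -> True = True
X -> ((X & V) -> X) = True -> True = True
~(X -> ((X & V) -> X)) = ~True = False
~~(X -> ((X & V) -> X)) = ~False = True
(X -> V) | ~~(X -> ((X & V) -> X)) = False | True = True
~((X -> V) | ~~(X -> ((X & V) -> X))) = ~True = False
X -> ~((X -> V) | ~~(X -> ((X & V) -> X))) = True -> False = False
X -> V = True -> False = False
(X -> V) & V = False & False = False
~((X -> V) & V) = ~False = True
~((X -> V) & V) & X = True & True = True
X & V = True & False = False
V | (X & V) = False | False = False
(V | (X & V)) | V = False | False = False
((V | (X & V)) | V) & V = False & False = False
(~((X -> V) & V) & X) -> (((V | (X & V)) | V) & V) = True -> False = False
(X -> ~((X -> V) | ~~(X -> ((X & V) -> X)))) -> ((~((X -> V) & V) & X) -> (((V | (X & V)) | V) & V)) = False -> False = True

True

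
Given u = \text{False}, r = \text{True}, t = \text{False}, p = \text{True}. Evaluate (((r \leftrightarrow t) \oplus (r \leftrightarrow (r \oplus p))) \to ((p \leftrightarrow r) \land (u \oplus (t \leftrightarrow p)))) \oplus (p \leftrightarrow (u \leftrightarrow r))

Substituting u=\text{False}, r=\text{True}, t=\text{False}, p=\text{True}:
r \leftrightarrow t = \text{True} \leftrightarrow \text{False} = \text{False}
r \oplus p = \text{True} \oplus \text{True} = \text{False}
r \leftrightarrow (r \oplus p) = \text{True} \leftrightarrow \text{False} = \text{False}
(r \leftrightarrow t) \oplus (r \leftrightarrow (r \oplus p)) = \text{False} \oplus \text{False} = \text{False}
p \leftrightarrow r = \text{True} \leftrightarrow \text{True} = \text{True}
t \leftrightarrow p = \text{False} \leftrightarrow \text{True} = \text{False}
u \oplus (t \leftrightarrow p) = \text{False} \oplus \text{False} = \text{False}
(p \leftrightarrow r) \land (u \oplus (t \leftrightarrow p)) = \text{True} \land \text{False} = \text{False}
((r \leftrightarrow t) \oplus (r \leftrightarrow (r \oplus p))) \to ((p \leftrightarrow r) \land (u \oplus (t \leftrightarrow p))) = \text{False} \to \text{False} = \text{True}
u \leftrightarrow r = \text{False} \leftrightarrow \text{True} = \text{False}
p \leftrightarrow (u \leftrightarrow r) = \text{True} \leftrightarrow \text{False} = \text{False}
(((r \leftrightarrow t) \oplus (r \leftrightarrow (r \oplus p))) \to ((p \leftrightarrow r) \land (u \oplus (t \leftrightarrow p)))) \oplus (p \leftrightarrow (u \leftrightarrow r)) = \text{True} \oplus \text{False} = \text{True}

\text{True}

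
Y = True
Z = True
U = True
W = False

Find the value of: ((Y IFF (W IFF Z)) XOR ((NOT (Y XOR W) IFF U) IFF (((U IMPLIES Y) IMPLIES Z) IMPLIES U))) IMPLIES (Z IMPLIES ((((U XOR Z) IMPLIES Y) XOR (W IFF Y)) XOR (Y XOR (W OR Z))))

Substituting Y=True, Z=True, U=True, W=False:
W IFF Z = False IFF True = False
Y IFF (W IFF Z) = True IFF False = False
Y XOR W = True XOR False = True
NOT (Y XOR W) = NOT True = False
NOT (Y XOR W) IFF U = False IFF True = False
U IMPLIES Y = True IMPLIES True = True
(U IMPLIES Y) IMPLIES Z = True IMPLIES True = True
((U IMPLIES Y) IMPLIES Z) IMPLIES U = True IMPLIES True = True
(NOT (Y XOR W) IFF U) IFF (((U IMPLIES Y) IMPLIES Z) IMPLIES U) = False IFF True = False
(Y IFF (W IFF Z)) XOR ((NOT (Y XOR W) IFF U) IFF (((U IMPLIES Y) IMPLIES Z) IMPLIES U)) = False XOR False = False
U XOR Z = True XOR True = False
(U XOR Z) IMPLIES Y = False IMPLIES True = True
W IFF Y = False IFF True = False
((U XOR Z) IMPLIES Y) XOR (W IFF Y) = True XOR False = True
W OR Z = False OR True = True
Y XOR (W OR Z) = True XOR True = False
(((U XOR Z) IMPLIES Y) XOR (W IFF Y)) XOR (Y XOR (W OR Z)) = True XOR False = True
Z IMPLIES ((((U XOR Z) IMPLIES Y) XOR (W IFF Y)) XOR (Y XOR (W OR Z))) = True IMPLIES True = True
((Y IFF (W IFF Z)) XOR ((NOT (Y XOR W) IFF U) IFF (((U IMPLIES Y) IMPLIES Z) IMPLIES U))) IMPLIES (Z IMPLIES ((((U XOR Z) IMPLIES Y) XOR (W IFF Y)) XOR (Y XOR (W OR Z)))) = False IMPLIES True = True

True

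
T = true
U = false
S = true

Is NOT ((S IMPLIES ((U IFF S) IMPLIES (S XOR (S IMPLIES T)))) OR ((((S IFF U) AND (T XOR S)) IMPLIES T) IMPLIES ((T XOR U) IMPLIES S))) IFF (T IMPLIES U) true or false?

true

U IFF S = false IFF true = false
S IMPLIES T = true IMPLIES true = true
S XOR (S IMPLIES T) = true XOR true = false
(U IFF S) IMPLIES (S XOR (S IMPLIES T)) = false IMPLIES false = true
S IMPLIES ((U IFF S) IMPLIES (S XOR (S IMPLIES T))) = true IMPLIES true = true
S IFF U = true IFF false = false
T XOR S = true XOR true = false
(S IFF U) AND (T XOR S) = false AND false = false
((S IFF U) AND (T XOR S)) IMPLIES T = false IMPLIES true = true
T XOR U = true XOR false = true
(T XOR U) IMPLIES S = true IMPLIES true = true
(((S IFF U) AND (T XOR S)) IMPLIES T) IMPLIES ((T XOR U) IMPLIES S) = true IMPLIES true = true
(S IMPLIES ((U IFF S) IMPLIES (S XOR (S IMPLIES T)))) OR ((((S IFF U) AND (T XOR S)) IMPLIES T) IMPLIES ((T XOR U) IMPLIES S)) = true OR true = true
NOT ((S IMPLIES ((U IFF S) IMPLIES (S XOR (S IMPLIES T)))) OR ((((S IFF U) AND (T XOR S)) IMPLIES T) IMPLIES ((T XOR U) IMPLIES S))) = NOT true = false
T IMPLIES U = true IMPLIES false = false
NOT ((S IMPLIES ((U IFF S) IMPLIES (S XOR (S IMPLIES T)))) OR ((((S IFF U) AND (T XOR S)) IMPLIES T) IMPLIES ((T XOR U) IMPLIES S))) IFF (T IMPLIES U) = false IFF false = true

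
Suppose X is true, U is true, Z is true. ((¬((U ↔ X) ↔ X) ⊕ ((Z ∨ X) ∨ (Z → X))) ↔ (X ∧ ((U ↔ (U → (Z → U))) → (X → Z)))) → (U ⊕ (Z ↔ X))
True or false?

F

U ↔ X = T ↔ T = T
(U ↔ X) ↔ X = T ↔ T = T
¬((U ↔ X) ↔ X) = ¬T = F
Z ∨ X = T ∨ T = T
Z → X = T → T = T
(Z ∨ X) ∨ (Z → X) = T ∨ T = T
¬((U ↔ X) ↔ X) ⊕ ((Z ∨ X) ∨ (Z → X)) = F ⊕ T = T
Z → U = T → T = T
U → (Z → U) = T → T = T
U ↔ (U → (Z → U)) = T ↔ T = T
X → Z = T → T = T
(U ↔ (U → (Z → U))) → (X → Z) = T → T = T
X ∧ ((U ↔ (U → (Z → U))) → (X → Z)) = T ∧ T = T
(¬((U ↔ X) ↔ X) ⊕ ((Z ∨ X) ∨ (Z → X))) ↔ (X ∧ ((U ↔ (U → (Z → U))) → (X → Z))) = T ↔ T = T
Z ↔ X = T ↔ T = T
U ⊕ (Z ↔ X) = T ⊕ T = F
((¬((U ↔ X) ↔ X) ⊕ ((Z ∨ X) ∨ (Z → X))) ↔ (X ∧ ((U ↔ (U → (Z → U))) → (X → Z)))) → (U ⊕ (Z ↔ X)) = T → F = F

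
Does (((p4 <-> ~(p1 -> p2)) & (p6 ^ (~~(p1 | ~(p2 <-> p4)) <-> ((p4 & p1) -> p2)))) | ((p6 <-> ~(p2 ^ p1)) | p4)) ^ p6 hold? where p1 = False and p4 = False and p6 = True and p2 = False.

False

Substituting p1=False, p4=False, p6=True, p2=False:
p1 -> p2 = False -> False = True
~(p1 -> p2) = ~True = False
p4 <-> ~(p1 -> p2) = False <-> False = True
p2 <-> p4 = False <-> False = True
~(p2 <-> p4) = ~True = False
p1 | ~(p2 <-> p4) = False | False = False
~(p1 | ~(p2 <-> p4)) = ~False = True
~~(p1 | ~(p2 <-> p4)) = ~True = False
p4 & p1 = False & False = False
(p4 & p1) -> p2 = False -> False = True
~~(p1 | ~(p2 <-> p4)) <-> ((p4 & p1) -> p2) = False <-> True = False
p6 ^ (~~(p1 | ~(p2 <-> p4)) <-> ((p4 & p1) -> p2)) = True ^ False = True
(p4 <-> ~(p1 -> p2)) & (p6 ^ (~~(p1 | ~(p2 <-> p4)) <-> ((p4 & p1) -> p2))) = True & True = True
p2 ^ p1 = False ^ False = False
~(p2 ^ p1) = ~False = True
p6 <-> ~(p2 ^ p1) = True <-> True = True
(p6 <-> ~(p2 ^ p1)) | p4 = True | False = True
((p4 <-> ~(p1 -> p2)) & (p6 ^ (~~(p1 | ~(p2 <-> p4)) <-> ((p4 & p1) -> p2)))) | ((p6 <-> ~(p2 ^ p1)) | p4) = True | True = True
(((p4 <-> ~(p1 -> p2)) & (p6 ^ (~~(p1 | ~(p2 <-> p4)) <-> ((p4 & p1) -> p2)))) | ((p6 <-> ~(p2 ^ p1)) | p4)) ^ p6 = True ^ True = False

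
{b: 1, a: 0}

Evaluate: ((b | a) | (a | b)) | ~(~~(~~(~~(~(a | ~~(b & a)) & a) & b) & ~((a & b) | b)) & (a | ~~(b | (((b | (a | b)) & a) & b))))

1

Substituting b=1, a=0:
b | a = 1 | 0 = 1
a | b = 0 | 1 = 1
(b | a) | (a | b) = 1 | 1 = 1
b & a = 1 & 0 = 0
~(b & a) = ~0 = 1
~~(b & a) = ~1 = 0
a | ~~(b & a) = 0 | 0 = 0
~(a | ~~(b & a)) = ~0 = 1
~(a | ~~(b & a)) & a = 1 & 0 = 0
~(~(a | ~~(b & a)) & a) = ~0 = 1
~~(~(a | ~~(b & a)) & a) = ~1 = 0
~~(~(a | ~~(b & a)) & a) & b = 0 & 1 = 0
~(~~(~(a | ~~(b & a)) & a) & b) = ~0 = 1
~~(~~(~(a | ~~(b & a)) & a) & b) = ~1 = 0
a & b = 0 & 1 = 0
(a & b) | b = 0 | 1 = 1
~((a & b) | b) = ~1 = 0
~~(~~(~(a | ~~(b & a)) & a) & b) & ~((a & b) | b) = 0 & 0 = 0
~(~~(~~(~(a | ~~(b & a)) & a) & b) & ~((a & b) | b)) = ~0 = 1
~~(~~(~~(~(a | ~~(b & a)) & a) & b) & ~((a & b) | b)) = ~1 = 0
a | b = 0 | 1 = 1
b | (a | b) = 1 | 1 = 1
(b | (a | b)) & a = 1 & 0 = 0
((b | (a | b)) & a) & b = 0 & 1 = 0
b | (((b | (a | b)) & a) & b) = 1 | 0 = 1
~(b | (((b | (a | b)) & a) & b)) = ~1 = 0
~~(b | (((b | (a | b)) & a) & b)) = ~0 = 1
a | ~~(b | (((b | (a | b)) & a) & b)) = 0 | 1 = 1
~~(~~(~~(~(a | ~~(b & a)) & a) & b) & ~((a & b) | b)) & (a | ~~(b | (((b | (a | b)) & a) & b))) = 0 & 1 = 0
~(~~(~~(~~(~(a | ~~(b & a)) & a) & b) & ~((a & b) | b)) & (a | ~~(b | (((b | (a | b)) & a) & b)))) = ~0 = 1
((b | a) | (a | b)) | ~(~~(~~(~~(~(a | ~~(b & a)) & a) & b) & ~((a & b) | b)) & (a | ~~(b | (((b | (a | b)) & a) & b)))) = 1 | 1 = 1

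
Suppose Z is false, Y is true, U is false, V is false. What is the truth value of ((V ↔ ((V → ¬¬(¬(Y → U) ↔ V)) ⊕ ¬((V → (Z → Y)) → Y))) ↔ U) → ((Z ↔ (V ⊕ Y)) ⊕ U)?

F

Y → U = T → F = F
¬(Y → U) = ¬F = T
¬(Y → U) ↔ V = T ↔ F = F
¬(¬(Y → U) ↔ V) = ¬F = T
¬¬(¬(Y → U) ↔ V) = ¬T = F
V → ¬¬(¬(Y → U) ↔ V) = F → F = T
Z → Y = F → T = T
V → (Z → Y) = F → T = T
(V → (Z → Y)) → Y = T → T = T
¬((V → (Z → Y)) → Y) = ¬T = F
(V → ¬¬(¬(Y → U) ↔ V)) ⊕ ¬((V → (Z → Y)) → Y) = T ⊕ F = T
V ↔ ((V → ¬¬(¬(Y → U) ↔ V)) ⊕ ¬((V → (Z → Y)) → Y)) = F ↔ T = F
(V ↔ ((V → ¬¬(¬(Y → U) ↔ V)) ⊕ ¬((V → (Z → Y)) → Y))) ↔ U = F ↔ F = T
V ⊕ Y = F ⊕ T = T
Z ↔ (V ⊕ Y) = F ↔ T = F
(Z ↔ (V ⊕ Y)) ⊕ U = F ⊕ F = F
((V ↔ ((V → ¬¬(¬(Y → U) ↔ V)) ⊕ ¬((V → (Z → Y)) → Y))) ↔ U) → ((Z ↔ (V ⊕ Y)) ⊕ U) = T → F = F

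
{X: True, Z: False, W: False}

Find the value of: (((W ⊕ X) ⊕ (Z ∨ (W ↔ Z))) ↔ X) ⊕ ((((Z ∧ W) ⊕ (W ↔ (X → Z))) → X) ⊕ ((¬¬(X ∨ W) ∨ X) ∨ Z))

False

Substituting X=True, Z=False, W=False:
W ⊕ X = False ⊕ True = True
W ↔ Z = False ↔ False = True
Z ∨ (W ↔ Z) = False ∨ True = True
(W ⊕ X) ⊕ (Z ∨ (W ↔ Z)) = True ⊕ True = False
((W ⊕ X) ⊕ (Z ∨ (W ↔ Z))) ↔ X = False ↔ True = False
Z ∧ W = False ∧ False = False
X → Z = True → False = False
W ↔ (X → Z) = False ↔ False = True
(Z ∧ W) ⊕ (W ↔ (X → Z)) = False ⊕ True = True
((Z ∧ W) ⊕ (W ↔ (X → Z))) → X = True → True = True
X ∨ W = True ∨ False = True
¬(X ∨ W) = ¬True = False
¬¬(X ∨ W) = ¬False = True
¬¬(X ∨ W) ∨ X = True ∨ True = True
(¬¬(X ∨ W) ∨ X) ∨ Z = True ∨ False = True
(((Z ∧ W) ⊕ (W ↔ (X → Z))) → X) ⊕ ((¬¬(X ∨ W) ∨ X) ∨ Z) = True ⊕ True = False
(((W ⊕ X) ⊕ (Z ∨ (W ↔ Z))) ↔ X) ⊕ ((((Z ∧ W) ⊕ (W ↔ (X → Z))) → X) ⊕ ((¬¬(X ∨ W) ∨ X) ∨ Z)) = False ⊕ False = False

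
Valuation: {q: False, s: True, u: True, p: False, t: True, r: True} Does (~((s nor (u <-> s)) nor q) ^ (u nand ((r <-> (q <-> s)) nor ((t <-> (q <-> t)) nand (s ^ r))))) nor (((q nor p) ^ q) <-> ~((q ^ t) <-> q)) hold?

False

u <-> s = True <-> True = True
s nor (u <-> s) = True nor True = False
(s nor (u <-> s)) nor q = False nor False = True
~((s nor (u <-> s)) nor q) = ~True = False
q <-> s = False <-> True = False
r <-> (q <-> s) = True <-> False = False
q <-> t = False <-> True = False
t <-> (q <-> t) = True <-> False = False
s ^ r = True ^ True = False
(t <-> (q <-> t)) nand (s ^ r) = False nand False = True
(r <-> (q <-> s)) nor ((t <-> (q <-> t)) nand (s ^ r)) = False nor True = False
u nand ((r <-> (q <-> s)) nor ((t <-> (q <-> t)) nand (s ^ r))) = True nand False = True
~((s nor (u <-> s)) nor q) ^ (u nand ((r <-> (q <-> s)) nor ((t <-> (q <-> t)) nand (s ^ r)))) = False ^ True = True
q nor p = False nor False = True
(q nor p) ^ q = True ^ False = True
q ^ t = False ^ True = True
(q ^ t) <-> q = True <-> False = False
~((q ^ t) <-> q) = ~False = True
((q nor p) ^ q) <-> ~((q ^ t) <-> q) = True <-> True = True
(~((s nor (u <-> s)) nor q) ^ (u nand ((r <-> (q <-> s)) nor ((t <-> (q <-> t)) nand (s ^ r))))) nor (((q nor p) ^ q) <-> ~((q ^ t) <-> q)) = True nor True = False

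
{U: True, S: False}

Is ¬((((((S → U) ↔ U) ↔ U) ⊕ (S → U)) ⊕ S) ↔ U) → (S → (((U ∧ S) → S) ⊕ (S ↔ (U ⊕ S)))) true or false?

True

Substituting U=True, S=False:
S → U = False → True = True
(S → U) ↔ U = True ↔ True = True
((S → U) ↔ U) ↔ U = True ↔ True = True
S → U = False → True = True
(((S → U) ↔ U) ↔ U) ⊕ (S → U) = True ⊕ True = False
((((S → U) ↔ U) ↔ U) ⊕ (S → U)) ⊕ S = False ⊕ False = False
(((((S → U) ↔ U) ↔ U) ⊕ (S → U)) ⊕ S) ↔ U = False ↔ True = False
¬((((((S → U) ↔ U) ↔ U) ⊕ (S → U)) ⊕ S) ↔ U) = ¬False = True
U ∧ S = True ∧ False = False
(U ∧ S) → S = False → False = True
U ⊕ S = True ⊕ False = True
S ↔ (U ⊕ S) = False ↔ True = False
((U ∧ S) → S) ⊕ (S ↔ (U ⊕ S)) = True ⊕ False = True
S → (((U ∧ S) → S) ⊕ (S ↔ (U ⊕ S))) = False → True = True
¬((((((S → U) ↔ U) ↔ U) ⊕ (S → U)) ⊕ S) ↔ U) → (S → (((U ∧ S) → S) ⊕ (S ↔ (U ⊕ S)))) = True → True = True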